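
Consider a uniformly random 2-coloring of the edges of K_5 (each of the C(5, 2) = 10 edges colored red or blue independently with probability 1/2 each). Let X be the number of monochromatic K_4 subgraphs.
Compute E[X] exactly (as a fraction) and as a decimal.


Let X = Σ_S X_S over the C(5, 4) = 5 subsets S of size 4, where X_S = 1 if the K_4 on S is monochromatic.
For a fixed S, the K_4 on S has C(4, 2) = 6 edges. P[all 6 edges red] = (1/2)^6, and likewise for blue, so P[monochromatic] = 2·(1/2)^6 = 2^{1 − 6} = 1/32.
By linearity: E[X] = C(5, 4) · 2^{1 − 6} = 5 · 1/32 = 5/32.
Numerically: E[X] ≈ 0.156.

E[X] = C(5,4)·2^(1−C(4,2)) = 5/32 ≈ 0.156.


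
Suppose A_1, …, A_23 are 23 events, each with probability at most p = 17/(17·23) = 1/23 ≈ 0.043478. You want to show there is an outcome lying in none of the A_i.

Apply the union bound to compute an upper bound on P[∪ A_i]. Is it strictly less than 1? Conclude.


Union bound: P[∪_{i=1}^{23} A_i] ≤ Σ_i P[A_i] ≤ 23·p = 23·(1/23) = 1.
Numerically: 1 ≈ 1.000000.
Is 1 < 1? NO.
Since the bound 1 is ≥ 1, the union bound is uninformative here; it does NOT by itself certify existence.

23·p = 1 ≈ 1.000000; existence NOT certified by the union bound.


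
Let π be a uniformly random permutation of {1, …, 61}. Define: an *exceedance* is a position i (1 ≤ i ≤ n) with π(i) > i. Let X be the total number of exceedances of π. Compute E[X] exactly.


Write X = Σ_{i=1}^{61} X_i, where X_i = 1_{π(i) > i}.
For each fixed i, π(i) is uniform over {1, …, 61} (marginal of a uniform permutation), so P[π(i) > i] = (n − i)/n. Summing: Σ_{i=1}^{61} (n − i)/n = (0 + 1 + … + 60)/61 = 61(61 − 1)/(2·61) = (61 − 1)/2.
Hence E[X] = Σ_{i=1}^{61} (61 − i)/61 = 30 ≈ 30.00000.

E[X] = 30 = 30.00000.


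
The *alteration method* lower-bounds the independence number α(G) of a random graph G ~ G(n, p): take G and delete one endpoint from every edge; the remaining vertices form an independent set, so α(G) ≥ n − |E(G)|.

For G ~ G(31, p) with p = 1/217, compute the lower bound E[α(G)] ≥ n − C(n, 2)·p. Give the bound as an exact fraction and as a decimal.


E[|E(G)|] = C(31, 2)·p = 465 · (1/217) = 15/7.
E[α(G)] ≥ n − E[|E(G)|] = 31 − 15/7 = 202/7.
Numerically: ≈ 28.8571.
(This is only a lower bound; the true E[α(G)] may be larger.)

E[α(G)] ≥ 202/7 ≈ 28.8571.


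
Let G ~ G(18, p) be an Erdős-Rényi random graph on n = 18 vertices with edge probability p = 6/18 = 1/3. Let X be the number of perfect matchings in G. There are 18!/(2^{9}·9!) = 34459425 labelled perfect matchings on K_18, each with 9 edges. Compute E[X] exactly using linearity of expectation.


K_18 has 18!/(2^{9}·9!) = 34459425 labelled perfect matchings.
For each such perfect matching H, let X_H = 1 if all 9 edges of H are present in G. Then P[X_H = 1] = p^{9} = (1/3)^{9} = 1/19683.
By linearity: E[X] = Σ_H E[X_H] = 34459425 · p^{9} = 34459425 · 1/19683 = 425425/243.
Numerically: E[X] ≈ 1750.72.

E[X] = 34459425 · (1/3)^{9} = 425425/243 ≈ 1750.72.


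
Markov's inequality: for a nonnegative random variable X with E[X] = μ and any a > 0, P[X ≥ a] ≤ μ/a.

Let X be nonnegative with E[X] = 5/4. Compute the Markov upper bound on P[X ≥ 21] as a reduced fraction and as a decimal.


μ = E[X] = 5/4, a = 21.
Markov: P[X ≥ 21] ≤ μ/a = (5/4)/21 = 5/84.
Numerically: ≈ 0.059524.
(Since a = 21 > μ = 1.250000, the bound 5/84 is < 1 and informative.)

P[X ≥ 21] ≤ 5/84 ≈ 0.059524.


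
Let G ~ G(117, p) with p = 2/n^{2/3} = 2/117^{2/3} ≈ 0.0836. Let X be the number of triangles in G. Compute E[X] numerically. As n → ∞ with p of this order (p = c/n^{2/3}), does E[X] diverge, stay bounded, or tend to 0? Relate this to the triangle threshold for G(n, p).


Number of potential triangles: C(117, 3) = 260130.
Each occurs with probability p³ ≈ (0.0836)³ ≈ 5.84411e-04.
By linearity: E[X] = C(117, 3)·p³ ≈ 260130 · 5.84411e-04 ≈ 152.023.
Since α = 2/3 < 1, p = c/n^{2/3} ≫ 1/n is above the triangle threshold p ~ 1/n. Asymptotically E[X] ~ (c³/6)·n^{3(1−α)} = (2³/6)·n^{1} → ∞; triangles are abundant w.h.p.

E[X] ≈ 152.023; in regime p = Θ(1/n^{2/3}) E[X] diverges (above the triangle threshold p ~ 1/n).


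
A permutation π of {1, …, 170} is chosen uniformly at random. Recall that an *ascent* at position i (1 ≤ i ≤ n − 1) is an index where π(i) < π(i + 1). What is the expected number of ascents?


Write X = Σ X_I over i = 1, …, 169, with X_I the indicator of one ascent.
There are 169 indicators.
For each fixed i, the pair (π(i), π(i+1)) is a uniformly random ordered pair of distinct values from {1, …, 170}; by symmetry P[π(i) < π(i+1)] = 1/2.
By linearity: E[X] = 169 · (1/2) = (170 − 1) · (1/2) = 169/2 ≈ 84.500.

E[X] = 169/2 = 84.500.


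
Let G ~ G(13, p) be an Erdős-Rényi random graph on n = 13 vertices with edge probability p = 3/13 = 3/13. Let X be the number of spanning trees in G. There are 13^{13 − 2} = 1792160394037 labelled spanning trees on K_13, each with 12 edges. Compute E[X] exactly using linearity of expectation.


K_13 has 13^{13 − 2} = 1792160394037 labelled spanning trees.
For each such spanning tree H, let X_H = 1 if all 12 edges of H are present in G. Then P[X_H = 1] = p^{12} = (3/13)^{12} = 531441/23298085122481.
Summing the indicators: E[X] = Σ_H E[X_H] = 1792160394037 · p^{12} = 1792160394037 · 531441/23298085122481 = 531441/13.
Numerically: E[X] ≈ 4.09e+04.

E[X] = 1792160394037 · (3/13)^{12} = 531441/13 ≈ 4.09e+04.


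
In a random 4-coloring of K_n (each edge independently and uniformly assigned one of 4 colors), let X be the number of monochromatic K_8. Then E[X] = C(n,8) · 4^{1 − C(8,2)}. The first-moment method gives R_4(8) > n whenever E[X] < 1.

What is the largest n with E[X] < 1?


We need C(n, 8) · 4^{1 − 28} < 1, i.e. C(n, 8) < 4^{28 − 1} = 18014398509481984.
Check values of n near the boundary:
  n = 402: C(402, 8) = 15770615726749950; 15770615726749950 < 18014398509481984? YES
  n = 403: C(403, 8) = 16090020602228430; 16090020602228430 < 18014398509481984? YES
  n = 404: C(404, 8) = 16415071523485570; 16415071523485570 < 18014398509481984? YES
  n = 405: C(405, 8) = 16745853821188050; 16745853821188050 < 18014398509481984? YES
  n = 406: C(406, 8) = 17082453897995850; 17082453897995850 < 18014398509481984? YES
  n = 407: C(407, 8) = 17424959239309050; 17424959239309050 < 18014398509481984? YES
  n = 408: C(408, 8) = 17773458424095231; 17773458424095231 < 18014398509481984? YES
  n = 409: C(409, 8) = 18128041135797879; 18128041135797879 < 18014398509481984? NO
The largest n with C(n, 8) < 18014398509481984 is n = 408 (where E[X] = 17773458424095231/18014398509481984 ≈ 0.98663). Hence R_4(8) > 408, i.e. R_4(8) ≥ 409.

Largest n = 408; hence R_4(8) > 408.


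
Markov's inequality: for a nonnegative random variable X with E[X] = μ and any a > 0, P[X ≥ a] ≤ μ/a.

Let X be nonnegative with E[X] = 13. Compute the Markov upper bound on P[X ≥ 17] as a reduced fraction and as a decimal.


μ = E[X] = 13, a = 17.
Markov: P[X ≥ 17] ≤ μ/a = (13)/17 = 13/17.
Numerically: ≈ 0.764706.
(Since a = 17 > μ = 13.000000, the bound 13/17 is < 1 and informative.)

P[X ≥ 17] ≤ 13/17 ≈ 0.764706.


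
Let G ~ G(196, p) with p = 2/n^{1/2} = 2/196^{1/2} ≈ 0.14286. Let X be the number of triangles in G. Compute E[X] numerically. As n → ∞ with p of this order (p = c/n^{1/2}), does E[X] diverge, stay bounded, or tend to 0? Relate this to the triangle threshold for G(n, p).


Number of potential triangles: C(196, 3) = 1235780.
Each occurs with probability p³ ≈ (0.14286)³ ≈ 2.9154519e-03.
By linearity: E[X] = C(196, 3)·p³ ≈ 1235780 · 2.9154519e-03 ≈ 3602.85714.
Since α = 1/2 < 1, p = c/n^{1/2} ≫ 1/n is above the triangle threshold p ~ 1/n. Asymptotically E[X] ~ (c³/6)·n^{3(1−α)} = (2³/6)·n^{1.5} → ∞; triangles are abundant w.h.p.

E[X] ≈ 3602.85714; in regime p = Θ(1/n^{1/2}) E[X] diverges (above the triangle threshold p ~ 1/n).


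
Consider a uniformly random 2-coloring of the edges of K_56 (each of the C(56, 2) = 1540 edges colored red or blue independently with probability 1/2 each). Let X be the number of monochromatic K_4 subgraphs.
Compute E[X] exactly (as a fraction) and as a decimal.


Let X = Σ_S X_S over the C(56, 4) = 367290 subsets S of size 4, where X_S = 1 if the K_4 on S is monochromatic.
For a fixed S, the K_4 on S has C(4, 2) = 6 edges. P[all 6 edges red] = (1/2)^6, and likewise for blue, so P[monochromatic] = 2·(1/2)^6 = 2^{1 − 6} = 1/32.
By linearity of expectation: E[X] = C(56, 4) · 2^{1 − 6} = 367290 · 1/32 = 183645/16.
Numerically: E[X] ≈ 11477.81250.

E[X] = C(56,4)·2^(1−C(4,2)) = 183645/16 ≈ 11477.81250.


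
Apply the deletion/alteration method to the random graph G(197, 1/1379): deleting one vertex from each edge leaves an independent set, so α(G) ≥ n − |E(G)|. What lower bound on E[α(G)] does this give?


E[|E(G)|] = C(197, 2)·p = 19306 · (1/1379) = 14.
E[α(G)] ≥ n − E[|E(G)|] = 197 − 14 = 183.
Numerically: ≈ 183.0000.
(This is only a lower bound; the true E[α(G)] may be larger.)

E[α(G)] ≥ 183 ≈ 183.0000.


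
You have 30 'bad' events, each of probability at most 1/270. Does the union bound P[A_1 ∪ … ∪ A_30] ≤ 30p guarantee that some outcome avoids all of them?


Union bound: P[∪_{i=1}^{30} A_i] ≤ Σ_i P[A_i] ≤ 30·p = 30·(1/270) = 1/9.
Numerically: 1/9 ≈ 0.1111.
Is 1/9 < 1? YES.
Since P[∪ A_i] ≤ 1/9 < 1, the complement has P[∩ A_i^c] ≥ 1 − 1/9 = 8/9 > 0, so some outcome avoids every A_i.

30·p = 1/9 ≈ 0.1111; existence CERTIFIED by the union bound.


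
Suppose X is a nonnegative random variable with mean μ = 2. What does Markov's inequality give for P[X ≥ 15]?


μ = E[X] = 2, a = 15.
Markov: P[X ≥ 15] ≤ μ/a = (2)/15 = 2/15.
Numerically: ≈ 0.133.
(Since a = 15 > μ = 2.000, the bound 2/15 is < 1 and informative.)

P[X ≥ 15] ≤ 2/15 ≈ 0.133.


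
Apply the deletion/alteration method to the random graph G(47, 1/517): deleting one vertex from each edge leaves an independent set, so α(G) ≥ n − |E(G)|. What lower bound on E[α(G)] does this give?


E[|E(G)|] = C(47, 2)·p = 1081 · (1/517) = 23/11.
E[α(G)] ≥ n − E[|E(G)|] = 47 − 23/11 = 494/11.
Numerically: ≈ 44.90909.
(This is only a lower bound; the true E[α(G)] may be larger.)

E[α(G)] ≥ 494/11 ≈ 44.90909.


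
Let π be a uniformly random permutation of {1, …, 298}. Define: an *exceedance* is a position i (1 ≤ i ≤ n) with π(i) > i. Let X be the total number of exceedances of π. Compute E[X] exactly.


Write X = Σ_{i=1}^{298} X_i, where X_i = 1_{π(i) > i}.
For each fixed i, π(i) is uniform over {1, …, 298} (marginal of a uniform permutation), so P[π(i) > i] = (n − i)/n. Summing: Σ_{i=1}^{298} (n − i)/n = (0 + 1 + … + 297)/298 = 298(298 − 1)/(2·298) = (298 − 1)/2.
Hence E[X] = Σ_{i=1}^{298} (298 − i)/298 = 297/2 ≈ 148.500.

E[X] = 297/2 = 148.500.


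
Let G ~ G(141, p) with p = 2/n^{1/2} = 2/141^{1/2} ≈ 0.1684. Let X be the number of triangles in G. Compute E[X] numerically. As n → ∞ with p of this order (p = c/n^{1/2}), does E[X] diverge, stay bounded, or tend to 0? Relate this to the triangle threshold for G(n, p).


Number of potential triangles: C(141, 3) = 457310.
Each occurs with probability p³ ≈ (0.1684)³ ≈ 4.778167e-03.
By linearity: E[X] = C(141, 3)·p³ ≈ 457310 · 4.778167e-03 ≈ 2185.1035.
Since α = 1/2 < 1, p = c/n^{1/2} ≫ 1/n is above the triangle threshold p ~ 1/n. Asymptotically E[X] ~ (c³/6)·n^{3(1−α)} = (2³/6)·n^{1.5} → ∞; triangles are abundant w.h.p.

E[X] ≈ 2185.1035; in regime p = Θ(1/n^{1/2}) E[X] diverges (above the triangle threshold p ~ 1/n).


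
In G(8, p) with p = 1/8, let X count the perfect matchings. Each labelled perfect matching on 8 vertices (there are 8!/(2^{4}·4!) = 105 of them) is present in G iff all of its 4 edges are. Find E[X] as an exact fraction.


K_8 has 8!/(2^{4}·4!) = 105 labelled perfect matchings.
For each such perfect matching H, let X_H = 1 if all 4 edges of H are present in G. Then P[X_H = 1] = p^{4} = (1/8)^{4} = 1/4096.
By linearity of expectation: E[X] = Σ_H E[X_H] = 105 · p^{4} = 105 · 1/4096 = 105/4096.
Numerically: E[X] ≈ 0.0256348.

E[X] = 105 · (1/8)^{4} = 105/4096 ≈ 0.0256348.


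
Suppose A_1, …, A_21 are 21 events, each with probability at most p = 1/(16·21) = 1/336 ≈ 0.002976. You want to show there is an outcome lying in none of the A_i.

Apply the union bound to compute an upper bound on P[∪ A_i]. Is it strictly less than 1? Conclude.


Union bound: P[∪_{i=1}^{21} A_i] ≤ Σ_i P[A_i] ≤ 21·p = 21·(1/336) = 1/16.
Numerically: 1/16 ≈ 0.062500.
Is 1/16 < 1? YES.
Since P[∪ A_i] ≤ 1/16 < 1, the complement has P[∩ A_i^c] ≥ 1 − 1/16 = 15/16 > 0, so some outcome avoids every A_i.

21·p = 1/16 ≈ 0.062500; existence CERTIFIED by the union bound.


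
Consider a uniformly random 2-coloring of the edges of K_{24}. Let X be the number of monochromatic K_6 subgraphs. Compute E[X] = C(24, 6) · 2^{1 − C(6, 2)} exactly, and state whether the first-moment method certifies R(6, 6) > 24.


E[X] = C(24, 6) · 2^{1 − 15} = 134596 · 2^{−14} = 134596/16384.
As a reduced fraction: E[X] = 33649/4096 ≈ 8.215088.
Is E[X] < 1? NO.
Since E[X] ≥ 1, the first-moment bound is inconclusive at n = 24; it does NOT by itself certify R(6, 6) > 24.

E[X] = 33649/4096 ≈ 8.215088; E[X] ≥ 1; first-moment method inconclusive here.


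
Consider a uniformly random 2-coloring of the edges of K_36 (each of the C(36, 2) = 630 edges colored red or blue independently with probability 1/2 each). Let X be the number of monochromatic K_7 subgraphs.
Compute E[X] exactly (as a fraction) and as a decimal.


Let X = Σ_S X_S over the C(36, 7) = 8347680 subsets S of size 7, where X_S = 1 if the K_7 on S is monochromatic.
For a fixed S, the K_7 on S has C(7, 2) = 21 edges. P[all 21 edges red] = (1/2)^21, and likewise for blue, so P[monochromatic] = 2·(1/2)^21 = 2^{1 − 21} = 1/1048576.
Summing: E[X] = C(36, 7) · 2^{1 − 21} = 8347680 · 1/1048576 = 260865/32768.
Numerically: E[X] ≈ 7.961.

E[X] = C(36,7)·2^(1−C(7,2)) = 260865/32768 ≈ 7.961.


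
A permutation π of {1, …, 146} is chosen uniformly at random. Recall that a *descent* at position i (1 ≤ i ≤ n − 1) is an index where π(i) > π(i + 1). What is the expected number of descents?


Write X = Σ X_I over i = 1, …, 145, with X_I the indicator of one descent.
There are 145 indicators.
For each fixed i, the pair (π(i), π(i+1)) is a uniformly random ordered pair of distinct values from {1, …, 146}; by symmetry P[π(i) > π(i+1)] = 1/2.
By linearity: E[X] = 145 · (1/2) = (146 − 1) · (1/2) = 145/2 ≈ 72.5000.

E[X] = 145/2 = 72.5000.


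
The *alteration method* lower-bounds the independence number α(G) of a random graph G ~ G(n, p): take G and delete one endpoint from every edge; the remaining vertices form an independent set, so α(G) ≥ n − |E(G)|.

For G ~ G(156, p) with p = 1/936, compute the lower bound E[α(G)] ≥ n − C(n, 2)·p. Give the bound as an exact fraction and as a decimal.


E[|E(G)|] = C(156, 2)·p = 12090 · (1/936) = 155/12.
E[α(G)] ≥ n − E[|E(G)|] = 156 − 155/12 = 1717/12.
Numerically: ≈ 143.0833.
(This is only a lower bound; the true E[α(G)] may be larger.)

E[α(G)] ≥ 1717/12 ≈ 143.0833.


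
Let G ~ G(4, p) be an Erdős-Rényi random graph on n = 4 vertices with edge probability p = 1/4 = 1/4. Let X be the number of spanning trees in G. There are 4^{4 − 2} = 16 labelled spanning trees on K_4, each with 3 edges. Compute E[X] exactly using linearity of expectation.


K_4 has 4^{4 − 2} = 16 labelled spanning trees.
For each such spanning tree H, let X_H = 1 if all 3 edges of H are present in G. Then P[X_H = 1] = p^{3} = (1/4)^{3} = 1/64.
By linearity: E[X] = Σ_H E[X_H] = 16 · p^{3} = 16 · 1/64 = 1/4.
Numerically: E[X] ≈ 0.25.

E[X] = 16 · (1/4)^{3} = 1/4 ≈ 0.25.


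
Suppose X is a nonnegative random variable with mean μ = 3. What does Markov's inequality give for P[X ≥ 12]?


μ = E[X] = 3, a = 12.
Markov: P[X ≥ 12] ≤ μ/a = (3)/12 = 1/4.
Numerically: ≈ 0.2500.
(Since a = 12 > μ = 3.0000, the bound 1/4 is < 1 and informative.)

P[X ≥ 12] ≤ 1/4 ≈ 0.2500.


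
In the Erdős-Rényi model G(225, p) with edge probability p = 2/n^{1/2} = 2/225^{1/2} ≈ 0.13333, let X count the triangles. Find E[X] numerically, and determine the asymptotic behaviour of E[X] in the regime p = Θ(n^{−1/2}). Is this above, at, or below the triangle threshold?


Number of potential triangles: C(225, 3) = 1873200.
Each occurs with probability p³ ≈ (0.13333)³ ≈ 2.3703704e-03.
By linearity: E[X] = C(225, 3)·p³ ≈ 1873200 · 2.3703704e-03 ≈ 4440.17778.
Since α = 1/2 < 1, p = c/n^{1/2} ≫ 1/n is above the triangle threshold p ~ 1/n. Asymptotically E[X] ~ (c³/6)·n^{3(1−α)} = (2³/6)·n^{1.5} → ∞; triangles are abundant w.h.p.

E[X] ≈ 4440.17778; in regime p = Θ(1/n^{1/2}) E[X] diverges (above the triangle threshold p ~ 1/n).


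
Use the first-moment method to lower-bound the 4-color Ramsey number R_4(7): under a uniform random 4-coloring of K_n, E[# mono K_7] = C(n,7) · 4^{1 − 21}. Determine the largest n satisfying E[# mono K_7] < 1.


We need C(n, 7) · 4^{1 − 21} < 1, i.e. C(n, 7) < 4^{21 − 1} = 1099511627776.
Check values of n near the boundary:
  n = 177: C(177, 7) = 957664425960; 957664425960 < 1099511627776? YES
  n = 178: C(178, 7) = 996867063280; 996867063280 < 1099511627776? YES
  n = 179: C(179, 7) = 1037437234460; 1037437234460 < 1099511627776? YES
  n = 180: C(180, 7) = 1079414463600; 1079414463600 < 1099511627776? YES
  n = 181: C(181, 7) = 1122839183400; 1122839183400 < 1099511627776? NO
  n = 182: C(182, 7) = 1167752750736; 1167752750736 < 1099511627776? NO
The largest n with C(n, 7) < 1099511627776 is n = 180 (where E[X] = 67463403975/68719476736 ≈ 0.981722). Hence R_4(7) > 180, i.e. R_4(7) ≥ 181.

Largest n = 180; hence R_4(7) > 180.


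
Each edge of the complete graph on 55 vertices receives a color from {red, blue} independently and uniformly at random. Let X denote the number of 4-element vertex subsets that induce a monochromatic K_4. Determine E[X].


Let X = Σ_S X_S over the C(55, 4) = 341055 subsets S of size 4, where X_S = 1 if the K_4 on S is monochromatic.
For a fixed S, the K_4 on S has C(4, 2) = 6 edges. P[all 6 edges red] = (1/2)^6, and likewise for blue, so P[monochromatic] = 2·(1/2)^6 = 2^{1 − 6} = 1/32.
Summing: E[X] = C(55, 4) · 2^{1 − 6} = 341055 · 1/32 = 341055/32.
Numerically: E[X] ≈ 10657.96875.

E[X] = C(55,4)·2^(1−C(4,2)) = 341055/32 ≈ 10657.96875.


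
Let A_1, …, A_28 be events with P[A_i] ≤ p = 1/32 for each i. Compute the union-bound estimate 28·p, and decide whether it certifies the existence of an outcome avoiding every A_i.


Union bound: P[∪_{i=1}^{28} A_i] ≤ Σ_i P[A_i] ≤ 28·p = 28·(1/32) = 7/8.
Numerically: 7/8 ≈ 0.875000.
Is 7/8 < 1? YES.
Since P[∪ A_i] ≤ 7/8 < 1, the complement has P[∩ A_i^c] ≥ 1 − 7/8 = 1/8 > 0, so some outcome avoids every A_i.

28·p = 7/8 ≈ 0.875000; existence CERTIFIED by the union bound.


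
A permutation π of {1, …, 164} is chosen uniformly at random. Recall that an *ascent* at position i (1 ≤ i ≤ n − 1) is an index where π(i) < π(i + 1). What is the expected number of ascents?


Write X = Σ X_I over i = 1, …, 163, with X_I the indicator of one ascent.
There are 163 indicators.
For each fixed i, the pair (π(i), π(i+1)) is a uniformly random ordered pair of distinct values from {1, …, 164}; by symmetry P[π(i) < π(i+1)] = 1/2.
By linearity: E[X] = 163 · (1/2) = (164 − 1) · (1/2) = 163/2 ≈ 81.50000.

E[X] = 163/2 = 81.50000.


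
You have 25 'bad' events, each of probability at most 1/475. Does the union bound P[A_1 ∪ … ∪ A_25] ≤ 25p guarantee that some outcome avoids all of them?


Union bound: P[∪_{i=1}^{25} A_i] ≤ Σ_i P[A_i] ≤ 25·p = 25·(1/475) = 1/19.
Numerically: 1/19 ≈ 0.05263.
Is 1/19 < 1? YES.
Since P[∪ A_i] ≤ 1/19 < 1, the complement has P[∩ A_i^c] ≥ 1 − 1/19 = 18/19 > 0, so some outcome avoids every A_i.

25·p = 1/19 ≈ 0.05263; existence CERTIFIED by the union bound.


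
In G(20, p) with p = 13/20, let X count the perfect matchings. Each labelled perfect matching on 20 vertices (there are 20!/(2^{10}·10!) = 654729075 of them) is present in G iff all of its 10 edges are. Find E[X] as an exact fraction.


K_20 has 20!/(2^{10}·10!) = 654729075 labelled perfect matchings.
For each such perfect matching H, let X_H = 1 if all 10 edges of H are present in G. Then P[X_H = 1] = p^{10} = (13/20)^{10} = 137858491849/10240000000000.
By linearity: E[X] = Σ_H E[X_H] = 654729075 · p^{10} = 654729075 · 137858491849/10240000000000 = 3610398513967632387/409600000000.
Numerically: E[X] ≈ 8.81e+06.

E[X] = 654729075 · (13/20)^{10} = 3610398513967632387/409600000000 ≈ 8.81e+06.


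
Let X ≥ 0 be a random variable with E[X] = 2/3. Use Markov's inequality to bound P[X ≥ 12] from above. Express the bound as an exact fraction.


μ = E[X] = 2/3, a = 12.
Markov: P[X ≥ 12] ≤ μ/a = (2/3)/12 = 1/18.
Numerically: ≈ 0.0556.
(Since a = 12 > μ = 0.6667, the bound 1/18 is < 1 and informative.)

P[X ≥ 12] ≤ 1/18 ≈ 0.0556.


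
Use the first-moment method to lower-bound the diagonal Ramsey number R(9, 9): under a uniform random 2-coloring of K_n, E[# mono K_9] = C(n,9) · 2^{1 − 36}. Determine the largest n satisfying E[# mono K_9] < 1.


We need C(n, 9) · 2^{1 − 36} < 1, i.e. C(n, 9) < 2^{36 − 1} = 34359738368.
Check values of n near the boundary:
  n = 61: C(61, 9) = 17341763505; 17341763505 < 34359738368? YES
  n = 62: C(62, 9) = 20286591270; 20286591270 < 34359738368? YES
  n = 63: C(63, 9) = 23667689815; 23667689815 < 34359738368? YES
  n = 64: C(64, 9) = 27540584512; 27540584512 < 34359738368? YES
  n = 65: C(65, 9) = 31966749880; 31966749880 < 34359738368? YES
  n = 66: C(66, 9) = 37014131440; 37014131440 < 34359738368? NO
  n = 67: C(67, 9) = 42757703560; 42757703560 < 34359738368? NO
  n = 68: C(68, 9) = 49280065120; 49280065120 < 34359738368? NO
The largest n with C(n, 9) < 34359738368 is n = 65 (where E[X] = 3995843735/4294967296 ≈ 0.93035). Hence R(9, 9) > 65, i.e. R(9, 9) ≥ 66.

Largest n = 65; hence R(9, 9) > 65.


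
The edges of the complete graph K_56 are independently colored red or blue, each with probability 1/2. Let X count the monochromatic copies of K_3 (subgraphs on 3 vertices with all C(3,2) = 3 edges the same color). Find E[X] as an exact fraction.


Let X = Σ_S X_S over the C(56, 3) = 27720 subsets S of size 3, where X_S = 1 if the K_3 on S is monochromatic.
For a fixed S, the K_3 on S has C(3, 2) = 3 edges. P[all 3 edges red] = (1/2)^3, and likewise for blue, so P[monochromatic] = 2·(1/2)^3 = 2^{1 − 3} = 1/4.
By linearity of expectation: E[X] = C(56, 3) · 2^{1 − 3} = 27720 · 1/4 = 6930.
Numerically: E[X] ≈ 6930.00000.

E[X] = C(56,3)·2^(1−C(3,2)) = 6930 ≈ 6930.00000.


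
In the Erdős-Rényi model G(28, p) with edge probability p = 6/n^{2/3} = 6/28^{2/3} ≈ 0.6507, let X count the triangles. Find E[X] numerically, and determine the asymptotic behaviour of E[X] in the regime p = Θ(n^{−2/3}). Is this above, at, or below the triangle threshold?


Number of potential triangles: C(28, 3) = 3276.
Each occurs with probability p³ ≈ (0.6507)³ ≈ 2.7551020e-01.
By linearity: E[X] = C(28, 3)·p³ ≈ 3276 · 2.7551020e-01 ≈ 902.57143.
Since α = 2/3 < 1, p = c/n^{2/3} ≫ 1/n is above the triangle threshold p ~ 1/n. Asymptotically E[X] ~ (c³/6)·n^{3(1−α)} = (6³/6)·n^{1} → ∞; triangles are abundant w.h.p.

E[X] ≈ 902.57143; in regime p = Θ(1/n^{2/3}) E[X] diverges (above the triangle threshold p ~ 1/n).


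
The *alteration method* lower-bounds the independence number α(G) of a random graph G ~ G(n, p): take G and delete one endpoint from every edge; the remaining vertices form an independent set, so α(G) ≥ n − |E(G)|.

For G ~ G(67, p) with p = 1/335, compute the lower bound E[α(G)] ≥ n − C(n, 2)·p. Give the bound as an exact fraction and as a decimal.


E[|E(G)|] = C(67, 2)·p = 2211 · (1/335) = 33/5.
E[α(G)] ≥ n − E[|E(G)|] = 67 − 33/5 = 302/5.
Numerically: ≈ 60.400000.
(This is only a lower bound; the true E[α(G)] may be larger.)

E[α(G)] ≥ 302/5 ≈ 60.400000.


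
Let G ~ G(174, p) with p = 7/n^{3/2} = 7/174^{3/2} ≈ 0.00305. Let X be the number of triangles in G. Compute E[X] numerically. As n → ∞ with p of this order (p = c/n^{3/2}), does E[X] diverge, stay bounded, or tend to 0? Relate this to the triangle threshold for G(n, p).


Number of potential triangles: C(174, 3) = 862924.
Each occurs with probability p³ ≈ (0.00305)³ ≈ 2.83676e-08.
By linearity: E[X] = C(174, 3)·p³ ≈ 862924 · 2.83676e-08 ≈ 0.024.
Since α = 3/2 > 1, p = c/n^{3/2} = o(1/n) is below the triangle threshold p ~ 1/n. Asymptotically E[X] ~ (c³/6)·n^{3(1−α)} = (7³/6)·n^{-1.5} → 0, so by Markov's inequality G has no triangles w.h.p.

E[X] ≈ 0.024; in regime p = Θ(1/n^{3/2}) E[X] tends to 0 (below the triangle threshold p ~ 1/n).


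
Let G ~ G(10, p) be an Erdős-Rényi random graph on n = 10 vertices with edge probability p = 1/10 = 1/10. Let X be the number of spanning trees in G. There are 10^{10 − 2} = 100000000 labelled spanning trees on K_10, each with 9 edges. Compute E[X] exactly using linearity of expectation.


K_10 has 10^{10 − 2} = 100000000 labelled spanning trees.
For each such spanning tree H, let X_H = 1 if all 9 edges of H are present in G. Then P[X_H = 1] = p^{9} = (1/10)^{9} = 1/1000000000.
Summing the indicators: E[X] = Σ_H E[X_H] = 100000000 · p^{9} = 100000000 · 1/1000000000 = 1/10.
Numerically: E[X] ≈ 0.1.

E[X] = 100000000 · (1/10)^{9} = 1/10 ≈ 0.1.


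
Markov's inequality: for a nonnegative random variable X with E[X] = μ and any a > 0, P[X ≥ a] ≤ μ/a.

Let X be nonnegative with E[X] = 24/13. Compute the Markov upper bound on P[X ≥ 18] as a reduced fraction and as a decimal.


μ = E[X] = 24/13, a = 18.
Markov: P[X ≥ 18] ≤ μ/a = (24/13)/18 = 4/39.
Numerically: ≈ 0.102564.
(Since a = 18 > μ = 1.846154, the bound 4/39 is < 1 and informative.)

P[X ≥ 18] ≤ 4/39 ≈ 0.102564.


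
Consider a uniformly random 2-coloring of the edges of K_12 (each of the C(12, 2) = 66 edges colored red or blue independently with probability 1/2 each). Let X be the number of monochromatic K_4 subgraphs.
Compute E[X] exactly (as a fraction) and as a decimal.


Let X = Σ_S X_S over the C(12, 4) = 495 subsets S of size 4, where X_S = 1 if the K_4 on S is monochromatic.
For a fixed S, the K_4 on S has C(4, 2) = 6 edges. P[all 6 edges red] = (1/2)^6, and likewise for blue, so P[monochromatic] = 2·(1/2)^6 = 2^{1 − 6} = 1/32.
By linearity of expectation: E[X] = C(12, 4) · 2^{1 − 6} = 495 · 1/32 = 495/32.
Numerically: E[X] ≈ 15.469.

E[X] = C(12,4)·2^(1−C(4,2)) = 495/32 ≈ 15.469.


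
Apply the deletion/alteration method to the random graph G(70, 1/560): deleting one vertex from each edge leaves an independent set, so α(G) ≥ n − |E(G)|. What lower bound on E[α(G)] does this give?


E[|E(G)|] = C(70, 2)·p = 2415 · (1/560) = 69/16.
E[α(G)] ≥ n − E[|E(G)|] = 70 − 69/16 = 1051/16.
Numerically: ≈ 65.687500.
(This is only a lower bound; the true E[α(G)] may be larger.)

E[α(G)] ≥ 1051/16 ≈ 65.687500.


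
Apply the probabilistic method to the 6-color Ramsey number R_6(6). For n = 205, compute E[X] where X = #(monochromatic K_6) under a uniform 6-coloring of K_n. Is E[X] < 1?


E[X] = C(205, 6) · 6^{1 − 15} = 95746959700 · 6^{−14} = 95746959700/78364164096.
As a reduced fraction: E[X] = 23936739925/19591041024 ≈ 1.2218207.
Is E[X] < 1? NO.
Since E[X] ≥ 1, the first-moment bound is inconclusive at n = 205; it does NOT by itself certify R_6(6) > 205.

E[X] = 23936739925/19591041024 ≈ 1.2218207; E[X] ≥ 1; first-moment method inconclusive here.


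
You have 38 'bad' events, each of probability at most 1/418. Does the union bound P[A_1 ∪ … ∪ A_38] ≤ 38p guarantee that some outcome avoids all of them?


Union bound: P[∪_{i=1}^{38} A_i] ≤ Σ_i P[A_i] ≤ 38·p = 38·(1/418) = 1/11.
Numerically: 1/11 ≈ 0.0909091.
Is 1/11 < 1? YES.
Since P[∪ A_i] ≤ 1/11 < 1, the complement has P[∩ A_i^c] ≥ 1 − 1/11 = 10/11 > 0, so some outcome avoids every A_i.

38·p = 1/11 ≈ 0.0909091; existence CERTIFIED by the union bound.


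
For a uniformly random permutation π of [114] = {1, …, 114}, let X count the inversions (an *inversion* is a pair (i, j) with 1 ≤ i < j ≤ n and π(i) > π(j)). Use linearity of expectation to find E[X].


Write X = Σ X_I over the C(114, 2) = 6441 pairs i < j, with X_I the indicator of one inversion.
There are 6441 indicators.
For each fixed pair i < j, the values π(i) and π(j) are two distinct elements of {1, …, 114} in uniformly random order; by symmetry P[π(i) > π(j)] = 1/2.
By linearity: E[X] = 6441 · (1/2) = C(114, 2) · (1/2) = 6441/2 = 6441/2 ≈ 3220.50000.

E[X] = 6441/2 = 3220.50000.


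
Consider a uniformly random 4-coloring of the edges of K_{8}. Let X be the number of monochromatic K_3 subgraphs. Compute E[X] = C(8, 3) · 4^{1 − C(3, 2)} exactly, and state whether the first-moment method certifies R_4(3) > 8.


E[X] = C(8, 3) · 4^{1 − 3} = 56 · 4^{−2} = 56/16.
As a reduced fraction: E[X] = 7/2 ≈ 3.50000.
Is E[X] < 1? NO.
Since E[X] ≥ 1, the first-moment bound is inconclusive at n = 8; it does NOT by itself certify R_4(3) > 8.

E[X] = 7/2 ≈ 3.50000; E[X] ≥ 1; first-moment method inconclusive here.


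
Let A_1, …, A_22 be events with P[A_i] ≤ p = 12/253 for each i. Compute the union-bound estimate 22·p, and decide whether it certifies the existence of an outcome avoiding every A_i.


Union bound: P[∪_{i=1}^{22} A_i] ≤ Σ_i P[A_i] ≤ 22·p = 22·(12/253) = 24/23.
Numerically: 24/23 ≈ 1.043478.
Is 24/23 < 1? NO.
Since the bound 24/23 is ≥ 1, the union bound is uninformative here; it does NOT by itself certify existence.

22·p = 24/23 ≈ 1.043478; existence NOT certified by the union bound.


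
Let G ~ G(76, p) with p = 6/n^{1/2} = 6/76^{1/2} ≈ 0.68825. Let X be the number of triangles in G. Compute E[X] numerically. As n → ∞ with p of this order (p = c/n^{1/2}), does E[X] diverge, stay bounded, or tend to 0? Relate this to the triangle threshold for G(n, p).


Number of potential triangles: C(76, 3) = 70300.
Each occurs with probability p³ ≈ (0.68825)³ ≈ 3.2601183e-01.
By linearity: E[X] = C(76, 3)·p³ ≈ 70300 · 3.2601183e-01 ≈ 22918.63181.
Since α = 1/2 < 1, p = c/n^{1/2} ≫ 1/n is above the triangle threshold p ~ 1/n. Asymptotically E[X] ~ (c³/6)·n^{3(1−α)} = (6³/6)·n^{1.5} → ∞; triangles are abundant w.h.p.

E[X] ≈ 22918.63181; in regime p = Θ(1/n^{1/2}) E[X] diverges (above the triangle threshold p ~ 1/n).


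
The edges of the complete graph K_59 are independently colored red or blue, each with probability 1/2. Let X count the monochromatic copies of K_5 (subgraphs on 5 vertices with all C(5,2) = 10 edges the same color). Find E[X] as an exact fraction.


Let X = Σ_S X_S over the C(59, 5) = 5006386 subsets S of size 5, where X_S = 1 if the K_5 on S is monochromatic.
For a fixed S, the K_5 on S has C(5, 2) = 10 edges. P[all 10 edges red] = (1/2)^10, and likewise for blue, so P[monochromatic] = 2·(1/2)^10 = 2^{1 − 10} = 1/512.
By linearity of expectation: E[X] = C(59, 5) · 2^{1 − 10} = 5006386 · 1/512 = 2503193/256.
Numerically: E[X] ≈ 9778.09766.

E[X] = C(59,5)·2^(1−C(5,2)) = 2503193/256 ≈ 9778.09766.


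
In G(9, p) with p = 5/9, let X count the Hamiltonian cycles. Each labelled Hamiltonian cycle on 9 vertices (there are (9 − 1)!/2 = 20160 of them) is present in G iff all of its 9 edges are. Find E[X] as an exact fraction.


K_9 has (9 − 1)!/2 = 20160 labelled Hamiltonian cycles.
For each such Hamiltonian cycle H, let X_H = 1 if all 9 edges of H are present in G. Then P[X_H = 1] = p^{9} = (5/9)^{9} = 1953125/387420489.
Summing the indicators: E[X] = Σ_H E[X_H] = 20160 · p^{9} = 20160 · 1953125/387420489 = 4375000000/43046721.
Numerically: E[X] ≈ 101.6.

E[X] = 20160 · (5/9)^{9} = 4375000000/43046721 ≈ 101.6.


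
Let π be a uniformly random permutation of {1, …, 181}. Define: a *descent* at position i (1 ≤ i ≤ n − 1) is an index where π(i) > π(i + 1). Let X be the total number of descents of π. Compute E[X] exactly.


Write X = Σ X_I over i = 1, …, 180, with X_I the indicator of one descent.
There are 180 indicators.
For each fixed i, the pair (π(i), π(i+1)) is a uniformly random ordered pair of distinct values from {1, …, 181}; by symmetry P[π(i) > π(i+1)] = 1/2.
By linearity: E[X] = 180 · (1/2) = (181 − 1) · (1/2) = 90 ≈ 90.000.

E[X] = 90 = 90.000.


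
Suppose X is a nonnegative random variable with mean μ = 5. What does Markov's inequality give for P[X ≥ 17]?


μ = E[X] = 5, a = 17.
Markov: P[X ≥ 17] ≤ μ/a = (5)/17 = 5/17.
Numerically: ≈ 0.294118.
(Since a = 17 > μ = 5.000000, the bound 5/17 is < 1 and informative.)

P[X ≥ 17] ≤ 5/17 ≈ 0.294118.


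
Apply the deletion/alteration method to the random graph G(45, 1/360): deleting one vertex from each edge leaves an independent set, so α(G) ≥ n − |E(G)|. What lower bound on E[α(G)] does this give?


E[|E(G)|] = C(45, 2)·p = 990 · (1/360) = 11/4.
E[α(G)] ≥ n − E[|E(G)|] = 45 − 11/4 = 169/4.
Numerically: ≈ 42.2500.
(This is only a lower bound; the true E[α(G)] may be larger.)

E[α(G)] ≥ 169/4 ≈ 42.2500.


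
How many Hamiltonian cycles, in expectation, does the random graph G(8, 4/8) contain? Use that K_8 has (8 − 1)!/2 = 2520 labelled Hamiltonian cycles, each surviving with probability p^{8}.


K_8 has (8 − 1)!/2 = 2520 labelled Hamiltonian cycles.
For each such Hamiltonian cycle H, let X_H = 1 if all 8 edges of H are present in G. Then P[X_H = 1] = p^{8} = (1/2)^{8} = 1/256.
By linearity: E[X] = Σ_H E[X_H] = 2520 · p^{8} = 2520 · 1/256 = 315/32.
Numerically: E[X] ≈ 9.8438.

E[X] = 2520 · (1/2)^{8} = 315/32 ≈ 9.8438.


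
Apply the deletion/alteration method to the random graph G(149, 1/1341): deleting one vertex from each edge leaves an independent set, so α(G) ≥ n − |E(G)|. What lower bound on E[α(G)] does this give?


E[|E(G)|] = C(149, 2)·p = 11026 · (1/1341) = 74/9.
E[α(G)] ≥ n − E[|E(G)|] = 149 − 74/9 = 1267/9.
Numerically: ≈ 140.7778.
(This is only a lower bound; the true E[α(G)] may be larger.)

E[α(G)] ≥ 1267/9 ≈ 140.7778.


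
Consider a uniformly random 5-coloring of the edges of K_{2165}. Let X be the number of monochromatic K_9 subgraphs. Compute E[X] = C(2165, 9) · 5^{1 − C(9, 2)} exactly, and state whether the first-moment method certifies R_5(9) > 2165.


E[X] = C(2165, 9) · 5^{1 − 36} = 2832220612024886803272630 · 5^{−35} = 2832220612024886803272630/2910383045673370361328125.
As a reduced fraction: E[X] = 566444122404977360654526/582076609134674072265625 ≈ 0.973.
Is E[X] < 1? YES.
Since E[X] < 1, there exists a 5-coloring of K_{2165} with no monochromatic K_9; hence R_5(9) > 2165.

E[X] = 566444122404977360654526/582076609134674072265625 ≈ 0.973; E[X] < 1, so R_5(9) > 2165.


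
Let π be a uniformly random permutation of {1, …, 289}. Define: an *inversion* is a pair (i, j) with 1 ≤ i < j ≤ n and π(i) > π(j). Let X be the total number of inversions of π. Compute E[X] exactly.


Write X = Σ X_I over the C(289, 2) = 41616 pairs i < j, with X_I the indicator of one inversion.
There are 41616 indicators.
For each fixed pair i < j, the values π(i) and π(j) are two distinct elements of {1, …, 289} in uniformly random order; by symmetry P[π(i) > π(j)] = 1/2.
By linearity: E[X] = 41616 · (1/2) = C(289, 2) · (1/2) = 41616/2 = 20808 ≈ 20808.0000.

E[X] = 20808 = 20808.0000.


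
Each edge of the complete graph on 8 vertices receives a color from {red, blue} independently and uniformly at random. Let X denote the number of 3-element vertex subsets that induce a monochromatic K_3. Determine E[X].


Let X = Σ_S X_S over the C(8, 3) = 56 subsets S of size 3, where X_S = 1 if the K_3 on S is monochromatic.
For a fixed S, the K_3 on S has C(3, 2) = 3 edges. P[all 3 edges red] = (1/2)^3, and likewise for blue, so P[monochromatic] = 2·(1/2)^3 = 2^{1 − 3} = 1/4.
By linearity: E[X] = C(8, 3) · 2^{1 − 3} = 56 · 1/4 = 14.
Numerically: E[X] ≈ 14.000000.

E[X] = C(8,3)·2^(1−C(3,2)) = 14 ≈ 14.000000.


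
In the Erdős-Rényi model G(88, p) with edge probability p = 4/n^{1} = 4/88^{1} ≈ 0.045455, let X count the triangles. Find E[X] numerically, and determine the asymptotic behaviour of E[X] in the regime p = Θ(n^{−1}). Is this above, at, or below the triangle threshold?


Number of potential triangles: C(88, 3) = 109736.
Each occurs with probability p³ ≈ (0.045455)³ ≈ 9.3914350e-05.
By linearity: E[X] = C(88, 3)·p³ ≈ 109736 · 9.3914350e-05 ≈ 10.30579.
Here α = 1, so p = 4/n is exactly at the triangle threshold p ~ 1/n. Asymptotically E[X] → c³/6 = 4³/6 = 32/3 ≈ 10.66667, a bounded constant. In this regime the triangle count is asymptotically Poisson(c³/6).

E[X] ≈ 10.30579; in regime p = Θ(1/n^{1}) E[X] stays bounded (at the triangle threshold p ~ 1/n).


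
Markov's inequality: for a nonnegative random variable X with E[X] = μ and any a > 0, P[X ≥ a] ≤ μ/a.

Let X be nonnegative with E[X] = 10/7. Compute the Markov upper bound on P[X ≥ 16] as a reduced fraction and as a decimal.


μ = E[X] = 10/7, a = 16.
Markov: P[X ≥ 16] ≤ μ/a = (10/7)/16 = 5/56.
Numerically: ≈ 0.089286.
(Since a = 16 > μ = 1.428571, the bound 5/56 is < 1 and informative.)

P[X ≥ 16] ≤ 5/56 ≈ 0.089286.


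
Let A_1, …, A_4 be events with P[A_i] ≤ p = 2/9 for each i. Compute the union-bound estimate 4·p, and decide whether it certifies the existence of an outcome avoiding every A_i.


Union bound: P[∪_{i=1}^{4} A_i] ≤ Σ_i P[A_i] ≤ 4·p = 4·(2/9) = 8/9.
Numerically: 8/9 ≈ 0.8888889.
Is 8/9 < 1? YES.
Since P[∪ A_i] ≤ 8/9 < 1, the complement has P[∩ A_i^c] ≥ 1 − 8/9 = 1/9 > 0, so some outcome avoids every A_i.

4·p = 8/9 ≈ 0.8888889; existence CERTIFIED by the union bound.


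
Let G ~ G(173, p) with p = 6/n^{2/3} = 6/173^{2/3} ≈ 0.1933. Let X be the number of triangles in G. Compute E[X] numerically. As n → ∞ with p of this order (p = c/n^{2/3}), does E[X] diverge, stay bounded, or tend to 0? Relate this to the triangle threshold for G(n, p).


Number of potential triangles: C(173, 3) = 848046.
Each occurs with probability p³ ≈ (0.1933)³ ≈ 7.217080e-03.
By linearity: E[X] = C(173, 3)·p³ ≈ 848046 · 7.217080e-03 ≈ 6120.4162.
Since α = 2/3 < 1, p = c/n^{2/3} ≫ 1/n is above the triangle threshold p ~ 1/n. Asymptotically E[X] ~ (c³/6)·n^{3(1−α)} = (6³/6)·n^{1} → ∞; triangles are abundant w.h.p.

E[X] ≈ 6120.4162; in regime p = Θ(1/n^{2/3}) E[X] diverges (above the triangle threshold p ~ 1/n).


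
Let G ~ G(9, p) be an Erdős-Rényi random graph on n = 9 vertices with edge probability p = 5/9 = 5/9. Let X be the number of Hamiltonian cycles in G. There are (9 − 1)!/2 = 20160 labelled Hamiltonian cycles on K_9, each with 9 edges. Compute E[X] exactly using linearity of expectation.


K_9 has (9 − 1)!/2 = 20160 labelled Hamiltonian cycles.
For each such Hamiltonian cycle H, let X_H = 1 if all 9 edges of H are present in G. Then P[X_H = 1] = p^{9} = (5/9)^{9} = 1953125/387420489.
Summing the indicators: E[X] = Σ_H E[X_H] = 20160 · p^{9} = 20160 · 1953125/387420489 = 4375000000/43046721.
Numerically: E[X] ≈ 101.63.

E[X] = 20160 · (5/9)^{9} = 4375000000/43046721 ≈ 101.63.


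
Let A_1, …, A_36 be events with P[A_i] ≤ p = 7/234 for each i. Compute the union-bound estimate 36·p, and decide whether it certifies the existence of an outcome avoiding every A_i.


Union bound: P[∪_{i=1}^{36} A_i] ≤ Σ_i P[A_i] ≤ 36·p = 36·(7/234) = 14/13.
Numerically: 14/13 ≈ 1.0769231.
Is 14/13 < 1? NO.
Since the bound 14/13 is ≥ 1, the union bound is uninformative here; it does NOT by itself certify existence.

36·p = 14/13 ≈ 1.0769231; existence NOT certified by the union bound.
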